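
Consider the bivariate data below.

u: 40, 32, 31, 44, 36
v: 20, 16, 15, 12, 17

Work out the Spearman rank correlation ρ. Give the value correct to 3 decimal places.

0.000

Rank u: 4, 2, 1, 5, 3
Rank v: 5, 3, 2, 1, 4
d = rank(u) − rank(v): -1, -1, -1, 4, -1; Σd² = 20
ρ = 1 − 6Σd² / [n(n²−1)] = 1 − 6×20 / (5×24) = 1 − 120/120 ≈ 0.000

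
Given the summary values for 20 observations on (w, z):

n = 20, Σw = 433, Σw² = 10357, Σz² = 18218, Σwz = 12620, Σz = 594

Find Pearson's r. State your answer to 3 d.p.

-0.319

r = (nΣwz − ΣwΣz) / √[(nΣw² − (Σw)²)(nΣz² − (Σz)²)]
Numerator: 20×12620 − 433×594 = -4802
Denominator: √[(207140 − 187489)(364360 − 352836)] = √[19651 × 11524] = 15048.5256
r = -4802 / 15048.5256 ≈ -0.319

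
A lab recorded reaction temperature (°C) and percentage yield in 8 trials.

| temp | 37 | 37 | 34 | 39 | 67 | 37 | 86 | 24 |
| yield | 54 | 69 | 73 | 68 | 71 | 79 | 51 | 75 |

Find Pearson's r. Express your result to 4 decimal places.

-0.5727

n = 8, Σx = 361, Σy = 540, Σx² = 19245, Σy² = 37138, Σxy = 23551
nΣxy − ΣxΣy = 188408 − 194940 = -6532
nΣx² − (Σx)² = 153960 − 130321 = 23639; nΣy² − (Σy)² = 297104 − 291600 = 5504
r = -6532 / √(23639 × 5504) = -6532 / 11406.5357 ≈ -0.5727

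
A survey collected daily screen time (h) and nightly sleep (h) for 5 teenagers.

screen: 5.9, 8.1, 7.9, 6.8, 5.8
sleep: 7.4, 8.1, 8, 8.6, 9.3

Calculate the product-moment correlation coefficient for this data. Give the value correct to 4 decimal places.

-0.2505

n = 5, Σx = 34.5, Σy = 41.4, Σx² = 242.71, Σy² = 344.82, Σxy = 284.89
nΣxy − ΣxΣy = 1424.45 − 1428.3 = -3.85
nΣx² − (Σx)² = 1213.55 − 1190.25 = 23.3; nΣy² − (Σy)² = 1724.1 − 1713.96 = 10.14
r = -3.85 / √(23.3 × 10.14) = -3.85 / 15.3708 ≈ -0.2505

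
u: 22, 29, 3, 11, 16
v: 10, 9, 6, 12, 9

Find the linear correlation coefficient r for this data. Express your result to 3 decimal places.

0.344

n = 5, Σu = 81, Σv = 46, Σu² = 1711, Σv² = 442, Σuv = 775
nΣuv − ΣuΣv = 3875 − 3726 = 149
nΣu² − (Σu)² = 8555 − 6561 = 1994; nΣv² − (Σv)² = 2210 − 2116 = 94
r = 149 / √(1994 × 94) = 149 / 432.9388 ≈ 0.344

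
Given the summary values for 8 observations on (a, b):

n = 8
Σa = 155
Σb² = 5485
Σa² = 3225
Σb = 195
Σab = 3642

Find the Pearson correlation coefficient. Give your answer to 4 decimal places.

-0.3378

r = (nΣab − ΣaΣb) / √[(nΣa² − (Σa)²)(nΣb² − (Σb)²)]
Numerator: 8×3642 − 155×195 = -1089
Denominator: √[(25800 − 24025)(43880 − 38025)] = √[1775 × 5855] = 3223.7595
r = -1089 / 3223.7595 ≈ -0.3378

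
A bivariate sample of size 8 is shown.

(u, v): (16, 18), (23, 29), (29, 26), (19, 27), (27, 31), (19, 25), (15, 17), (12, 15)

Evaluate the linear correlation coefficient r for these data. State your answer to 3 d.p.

0.839

n = 8, Σu = 160, Σv = 188, Σu² = 3446, Σv² = 4670, Σuv = 3969
nΣuv − ΣuΣv = 31752 − 30080 = 1672
nΣu² − (Σu)² = 27568 − 25600 = 1968; nΣv² − (Σv)² = 37360 − 35344 = 2016
r = 1672 / √(1968 × 2016) = 1672 / 1991.8554 ≈ 0.839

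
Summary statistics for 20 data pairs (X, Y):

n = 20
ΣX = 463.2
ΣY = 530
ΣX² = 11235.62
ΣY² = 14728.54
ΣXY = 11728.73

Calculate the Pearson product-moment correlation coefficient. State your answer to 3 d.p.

r = (nΣXY − ΣXΣY) / √[(nΣX² − (ΣX)²)(nΣY² − (ΣY)²)]
Numerator: 20×11728.73 − 463.2×530 = -10921.4
Denominator: √[(224712.4 − 214554.24)(294570.8 − 280900)] = √[10158.16 × 13670.8] = 11784.3190
r = -10921.4 / 11784.3190 ≈ -0.927

-0.927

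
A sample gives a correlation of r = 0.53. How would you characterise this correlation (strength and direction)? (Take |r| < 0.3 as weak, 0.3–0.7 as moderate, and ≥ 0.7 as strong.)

r = 0.53 > 0 so the relationship is positive.
|r| = 0.53, which falls in the moderate range.

moderate positive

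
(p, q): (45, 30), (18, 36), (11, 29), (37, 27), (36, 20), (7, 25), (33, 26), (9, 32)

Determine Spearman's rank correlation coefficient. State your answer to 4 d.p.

Rank p: 8, 4, 3, 7, 6, 1, 5, 2
Rank q: 6, 8, 5, 4, 1, 2, 3, 7
d = rank(p) − rank(q): 2, -4, -2, 3, 5, -1, 2, -5; Σd² = 88
ρ = 1 − 6Σd² / [n(n²−1)] = 1 − 6×88 / (8×63) = 1 − 528/504 ≈ -0.0476

-0.0476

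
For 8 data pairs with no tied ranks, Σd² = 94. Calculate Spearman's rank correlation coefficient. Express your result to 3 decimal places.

ρ = 1 − 6Σd² / [n(n²−1)] = 1 − 6×94 / (8×63)
  = 1 − 564/504 = 1 − 1.1190 ≈ -0.119

-0.119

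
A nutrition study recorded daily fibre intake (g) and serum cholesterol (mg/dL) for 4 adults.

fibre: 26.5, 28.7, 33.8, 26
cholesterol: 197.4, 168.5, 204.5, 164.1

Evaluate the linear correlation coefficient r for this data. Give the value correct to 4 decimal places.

0.5938

n = 4, Σx = 115, Σy = 734.5, Σx² = 3344.38, Σy² = 136108.07, Σxy = 21245.75
nΣxy − ΣxΣy = 84983 − 84467.5 = 515.5
nΣx² − (Σx)² = 13377.52 − 13225 = 152.52; nΣy² − (Σy)² = 544432.28 − 539490.25 = 4942.03
r = 515.5 / √(152.52 × 4942.03) = 515.5 / 868.1926 ≈ 0.5938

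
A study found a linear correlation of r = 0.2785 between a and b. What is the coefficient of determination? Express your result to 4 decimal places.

0.0776

r² = (0.2785)² = 0.0776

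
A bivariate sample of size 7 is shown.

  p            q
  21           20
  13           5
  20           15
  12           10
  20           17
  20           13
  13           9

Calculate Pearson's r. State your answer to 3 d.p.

0.869

n = 7, Σp = 119, Σq = 89, Σp² = 2123, Σq² = 1289, Σpq = 1622
nΣpq − ΣpΣq = 11354 − 10591 = 763
nΣp² − (Σp)² = 14861 − 14161 = 700; nΣq² − (Σq)² = 9023 − 7921 = 1102
r = 763 / √(700 × 1102) = 763 / 878.2938 ≈ 0.869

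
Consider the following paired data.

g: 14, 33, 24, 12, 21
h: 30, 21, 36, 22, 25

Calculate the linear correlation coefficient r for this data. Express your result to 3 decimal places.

-0.101

n = 5, Σg = 104, Σh = 134, Σg² = 2446, Σh² = 3746, Σgh = 2766
nΣgh − ΣgΣh = 13830 − 13936 = -106
nΣg² − (Σg)² = 12230 − 10816 = 1414; nΣh² − (Σh)² = 18730 − 17956 = 774
r = -106 / √(1414 × 774) = -106 / 1046.1530 ≈ -0.101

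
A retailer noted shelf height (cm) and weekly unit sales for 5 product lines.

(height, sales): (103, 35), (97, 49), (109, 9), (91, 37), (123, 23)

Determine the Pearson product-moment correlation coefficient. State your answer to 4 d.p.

-0.6282

n = 5, Σx = 523, Σy = 153, Σx² = 55309, Σy² = 5605, Σxy = 15535
nΣxy − ΣxΣy = 77675 − 80019 = -2344
nΣx² − (Σx)² = 276545 − 273529 = 3016; nΣy² − (Σy)² = 28025 − 23409 = 4616
r = -2344 / √(3016 × 4616) = -2344 / 3731.2003 ≈ -0.6282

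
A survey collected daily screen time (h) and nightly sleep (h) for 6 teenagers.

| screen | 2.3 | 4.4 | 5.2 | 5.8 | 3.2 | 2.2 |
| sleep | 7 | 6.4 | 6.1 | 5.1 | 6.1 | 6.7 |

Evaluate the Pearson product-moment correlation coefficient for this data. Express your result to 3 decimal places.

-0.839

n = 6, Σx = 23.1, Σy = 37.4, Σx² = 100.41, Σy² = 235.28, Σxy = 139.82
nΣxy − ΣxΣy = 838.92 − 863.94 = -25.02
nΣx² − (Σx)² = 602.46 − 533.61 = 68.85; nΣy² − (Σy)² = 1411.68 − 1398.76 = 12.92
r = -25.02 / √(68.85 × 12.92) = -25.02 / 29.8252 ≈ -0.839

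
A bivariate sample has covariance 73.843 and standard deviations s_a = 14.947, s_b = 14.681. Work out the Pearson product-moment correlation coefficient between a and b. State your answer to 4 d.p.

r = Cov(a,b) / (s_a · s_b) = 73.843 / (14.947 × 14.681)
  = 73.843 / 219.4369 ≈ 0.3365

0.3365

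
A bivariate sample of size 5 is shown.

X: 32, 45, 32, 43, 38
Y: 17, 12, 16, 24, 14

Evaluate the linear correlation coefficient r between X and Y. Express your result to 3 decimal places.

n = 5, ΣX = 190, ΣY = 83, ΣX² = 7366, ΣY² = 1461, ΣXY = 3160
nΣXY − ΣXΣY = 15800 − 15770 = 30
nΣX² − (ΣX)² = 36830 − 36100 = 730; nΣY² − (ΣY)² = 7305 − 6889 = 416
r = 30 / √(730 × 416) = 30 / 551.0717 ≈ 0.054

0.054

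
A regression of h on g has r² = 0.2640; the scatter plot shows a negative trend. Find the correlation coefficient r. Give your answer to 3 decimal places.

-0.514

|r| = √0.2640 = 0.514
The association is negative, so r = −0.514.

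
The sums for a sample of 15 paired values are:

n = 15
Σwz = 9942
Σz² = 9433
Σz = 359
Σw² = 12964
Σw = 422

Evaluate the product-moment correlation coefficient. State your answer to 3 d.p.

r = (nΣwz − ΣwΣz) / √[(nΣw² − (Σw)²)(nΣz² − (Σz)²)]
Numerator: 15×9942 − 422×359 = -2368
Denominator: √[(194460 − 178084)(141495 − 128881)] = √[16376 × 12614] = 14372.4342
r = -2368 / 14372.4342 ≈ -0.165

-0.165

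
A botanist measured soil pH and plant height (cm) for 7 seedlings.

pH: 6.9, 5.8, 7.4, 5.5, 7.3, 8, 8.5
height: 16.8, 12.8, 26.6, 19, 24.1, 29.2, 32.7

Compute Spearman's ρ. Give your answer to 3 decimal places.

0.893

Rank pH: 3, 2, 5, 1, 4, 6, 7
Rank height: 2, 1, 5, 3, 4, 6, 7
d = rank(pH) − rank(height): 1, 1, 0, -2, 0, 0, 0; Σd² = 6
ρ = 1 − 6Σd² / [n(n²−1)] = 1 − 6×6 / (7×48) = 1 − 36/336 ≈ 0.893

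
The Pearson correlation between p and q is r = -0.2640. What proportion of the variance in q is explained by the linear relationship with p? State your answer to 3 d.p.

r² = (-0.2640)² = 0.070

0.070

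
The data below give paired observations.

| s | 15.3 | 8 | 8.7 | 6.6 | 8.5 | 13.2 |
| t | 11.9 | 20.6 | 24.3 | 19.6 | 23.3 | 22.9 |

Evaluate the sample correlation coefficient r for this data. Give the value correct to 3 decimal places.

-0.573

n = 6, Σs = 60.3, Σt = 122.6, Σs² = 663.83, Σt² = 2607.92, Σst = 1187.97
nΣst − ΣsΣt = 7127.82 − 7392.78 = -264.96
nΣs² − (Σs)² = 3982.98 − 3636.09 = 346.89; nΣt² − (Σt)² = 15647.52 − 15030.76 = 616.76
r = -264.96 / √(346.89 × 616.76) = -264.96 / 462.5450 ≈ -0.573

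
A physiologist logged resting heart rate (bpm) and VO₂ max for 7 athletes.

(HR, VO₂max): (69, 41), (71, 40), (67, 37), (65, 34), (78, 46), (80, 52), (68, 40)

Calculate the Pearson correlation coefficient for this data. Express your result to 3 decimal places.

0.958

n = 7, Σx = 498, Σy = 290, Σx² = 35624, Σy² = 12226, Σxy = 20826
nΣxy − ΣxΣy = 145782 − 144420 = 1362
nΣx² − (Σx)² = 249368 − 248004 = 1364; nΣy² − (Σy)² = 85582 − 84100 = 1482
r = 1362 / √(1364 × 1482) = 1362 / 1421.7764 ≈ 0.958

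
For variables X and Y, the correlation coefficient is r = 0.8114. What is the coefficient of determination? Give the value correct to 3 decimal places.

r² = (0.8114)² = 0.658

0.658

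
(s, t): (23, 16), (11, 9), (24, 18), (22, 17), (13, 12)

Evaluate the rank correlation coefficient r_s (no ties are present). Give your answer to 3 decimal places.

0.900

Rank s: 4, 1, 5, 3, 2
Rank t: 3, 1, 5, 4, 2
d = rank(s) − rank(t): 1, 0, 0, -1, 0; Σd² = 2
ρ = 1 − 6Σd² / [n(n²−1)] = 1 − 6×2 / (5×24) = 1 − 12/120 ≈ 0.900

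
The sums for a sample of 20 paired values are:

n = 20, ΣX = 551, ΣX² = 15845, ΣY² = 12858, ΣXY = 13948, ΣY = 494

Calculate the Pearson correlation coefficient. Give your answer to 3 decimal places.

r = (nΣXY − ΣXΣY) / √[(nΣX² − (ΣX)²)(nΣY² − (ΣY)²)]
Numerator: 20×13948 − 551×494 = 6766
Denominator: √[(316900 − 303601)(257160 − 244036)] = √[13299 × 13124] = 13211.2102
r = 6766 / 13211.2102 ≈ 0.512

0.512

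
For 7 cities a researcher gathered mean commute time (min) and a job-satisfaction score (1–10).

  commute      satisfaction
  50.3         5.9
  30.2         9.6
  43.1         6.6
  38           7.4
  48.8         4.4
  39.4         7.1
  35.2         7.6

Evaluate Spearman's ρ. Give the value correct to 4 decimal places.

Rank commute: 7, 1, 5, 3, 6, 4, 2
Rank satisfaction: 2, 7, 3, 5, 1, 4, 6
d = rank(commute) − rank(satisfaction): 5, -6, 2, -2, 5, 0, -4; Σd² = 110
ρ = 1 − 6Σd² / [n(n²−1)] = 1 − 6×110 / (7×48) = 1 − 660/336 ≈ -0.9643

-0.9643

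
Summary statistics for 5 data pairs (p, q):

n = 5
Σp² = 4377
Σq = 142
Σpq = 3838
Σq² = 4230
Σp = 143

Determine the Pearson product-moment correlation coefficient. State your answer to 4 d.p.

-0.9379

r = (nΣpq − ΣpΣq) / √[(nΣp² − (Σp)²)(nΣq² − (Σq)²)]
Numerator: 5×3838 − 143×142 = -1116
Denominator: √[(21885 − 20449)(21150 − 20164)] = √[1436 × 986] = 1189.9143
r = -1116 / 1189.9143 ≈ -0.9379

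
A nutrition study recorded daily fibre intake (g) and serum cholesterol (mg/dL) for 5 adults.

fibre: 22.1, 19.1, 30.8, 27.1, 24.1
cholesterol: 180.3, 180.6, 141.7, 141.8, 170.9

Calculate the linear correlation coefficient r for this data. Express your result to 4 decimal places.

-0.9190

n = 5, Σx = 123.2, Σy = 815.3, Σx² = 3117.08, Σy² = 134517.39, Σxy = 19759.92
nΣxy − ΣxΣy = 98799.6 − 100444.96 = -1645.36
nΣx² − (Σx)² = 15585.4 − 15178.24 = 407.16; nΣy² − (Σy)² = 672586.95 − 664714.09 = 7872.86
r = -1645.36 / √(407.16 × 7872.86) = -1645.36 / 1790.3948 ≈ -0.9190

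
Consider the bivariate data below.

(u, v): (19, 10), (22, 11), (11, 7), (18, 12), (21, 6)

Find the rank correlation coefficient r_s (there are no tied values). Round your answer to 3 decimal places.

0.000

Rank u: 3, 5, 1, 2, 4
Rank v: 3, 4, 2, 5, 1
d = rank(u) − rank(v): 0, 1, -1, -3, 3; Σd² = 20
ρ = 1 − 6Σd² / [n(n²−1)] = 1 − 6×20 / (5×24) = 1 − 120/120 ≈ 0.000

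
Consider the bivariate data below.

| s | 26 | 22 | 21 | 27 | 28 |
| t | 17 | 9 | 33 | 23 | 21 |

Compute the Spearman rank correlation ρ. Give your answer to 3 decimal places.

Rank s: 3, 2, 1, 4, 5
Rank t: 2, 1, 5, 4, 3
d = rank(s) − rank(t): 1, 1, -4, 0, 2; Σd² = 22
ρ = 1 − 6Σd² / [n(n²−1)] = 1 − 6×22 / (5×24) = 1 − 132/120 ≈ -0.100

-0.100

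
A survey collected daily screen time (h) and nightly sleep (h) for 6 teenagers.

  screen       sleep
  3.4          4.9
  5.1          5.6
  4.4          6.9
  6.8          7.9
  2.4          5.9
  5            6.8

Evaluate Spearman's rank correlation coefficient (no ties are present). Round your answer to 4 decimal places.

0.4857

Rank screen: 2, 5, 3, 6, 1, 4
Rank sleep: 1, 2, 5, 6, 3, 4
d = rank(screen) − rank(sleep): 1, 3, -2, 0, -2, 0; Σd² = 18
ρ = 1 − 6Σd² / [n(n²−1)] = 1 − 6×18 / (6×35) = 1 − 108/210 ≈ 0.4857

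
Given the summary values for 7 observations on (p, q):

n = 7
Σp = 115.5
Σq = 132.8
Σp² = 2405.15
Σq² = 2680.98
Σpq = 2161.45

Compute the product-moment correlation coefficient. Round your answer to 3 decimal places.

r = (nΣpq − ΣpΣq) / √[(nΣp² − (Σp)²)(nΣq² − (Σq)²)]
Numerator: 7×2161.45 − 115.5×132.8 = -208.25
Denominator: √[(16836.05 − 13340.25)(18766.86 − 17635.84)] = √[3495.8 × 1131.02] = 1988.4214
r = -208.25 / 1988.4214 ≈ -0.105

-0.105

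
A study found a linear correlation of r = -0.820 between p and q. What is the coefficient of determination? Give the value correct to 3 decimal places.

r² = (-0.820)² = 0.672

0.672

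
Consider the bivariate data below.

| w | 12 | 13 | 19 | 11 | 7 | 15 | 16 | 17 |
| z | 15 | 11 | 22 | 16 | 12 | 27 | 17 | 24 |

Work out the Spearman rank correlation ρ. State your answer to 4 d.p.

Rank w: 3, 4, 8, 2, 1, 5, 6, 7
Rank z: 3, 1, 6, 4, 2, 8, 5, 7
d = rank(w) − rank(z): 0, 3, 2, -2, -1, -3, 1, 0; Σd² = 28
ρ = 1 − 6Σd² / [n(n²−1)] = 1 − 6×28 / (8×63) = 1 − 168/504 ≈ 0.6667

0.6667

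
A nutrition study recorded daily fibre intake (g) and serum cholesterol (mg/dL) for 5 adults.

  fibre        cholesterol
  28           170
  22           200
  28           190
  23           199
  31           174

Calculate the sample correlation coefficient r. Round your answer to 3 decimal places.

-0.854

n = 5, Σx = 132, Σy = 933, Σx² = 3542, Σy² = 174877, Σxy = 24451
nΣxy − ΣxΣy = 122255 − 123156 = -901
nΣx² − (Σx)² = 17710 − 17424 = 286; nΣy² − (Σy)² = 874385 − 870489 = 3896
r = -901 / √(286 × 3896) = -901 / 1055.5833 ≈ -0.854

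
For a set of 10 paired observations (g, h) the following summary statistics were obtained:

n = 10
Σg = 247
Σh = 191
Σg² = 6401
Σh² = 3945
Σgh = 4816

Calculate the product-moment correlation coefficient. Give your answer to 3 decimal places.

r = (nΣgh − ΣgΣh) / √[(nΣg² − (Σg)²)(nΣh² − (Σh)²)]
Numerator: 10×4816 − 247×191 = 983
Denominator: √[(64010 − 61009)(39450 − 36481)] = √[3001 × 2969] = 2984.9571
r = 983 / 2984.9571 ≈ 0.329

0.329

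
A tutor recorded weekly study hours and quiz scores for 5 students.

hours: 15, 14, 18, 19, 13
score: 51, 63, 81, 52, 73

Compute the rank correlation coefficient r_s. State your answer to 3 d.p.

-0.200

Rank hours: 3, 2, 4, 5, 1
Rank score: 1, 3, 5, 2, 4
d = rank(hours) − rank(score): 2, -1, -1, 3, -3; Σd² = 24
ρ = 1 − 6Σd² / [n(n²−1)] = 1 − 6×24 / (5×24) = 1 − 144/120 ≈ -0.200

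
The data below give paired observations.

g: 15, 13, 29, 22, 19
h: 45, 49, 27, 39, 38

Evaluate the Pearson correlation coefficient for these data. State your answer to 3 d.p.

-0.976

n = 5, Σg = 98, Σh = 198, Σg² = 2080, Σh² = 8120, Σgh = 3675
nΣgh − ΣgΣh = 18375 − 19404 = -1029
nΣg² − (Σg)² = 10400 − 9604 = 796; nΣh² − (Σh)² = 40600 − 39204 = 1396
r = -1029 / √(796 × 1396) = -1029 / 1054.1423 ≈ -0.976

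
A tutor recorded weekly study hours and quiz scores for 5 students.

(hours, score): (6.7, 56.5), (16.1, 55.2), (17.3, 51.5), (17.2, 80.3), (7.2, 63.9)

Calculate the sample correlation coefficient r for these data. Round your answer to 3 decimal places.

0.136

n = 5, Σx = 64.5, Σy = 307.4, Σx² = 951.07, Σy² = 19422.84, Σxy = 3999.46
nΣxy − ΣxΣy = 19997.3 − 19827.3 = 170
nΣx² − (Σx)² = 4755.35 − 4160.25 = 595.1; nΣy² − (Σy)² = 97114.2 − 94494.76 = 2619.44
r = 170 / √(595.1 × 2619.44) = 170 / 1248.5306 ≈ 0.136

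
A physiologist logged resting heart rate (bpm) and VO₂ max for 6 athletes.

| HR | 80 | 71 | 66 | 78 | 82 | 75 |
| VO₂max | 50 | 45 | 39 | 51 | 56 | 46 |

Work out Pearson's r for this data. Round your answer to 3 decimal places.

0.962

n = 6, Σx = 452, Σy = 287, Σx² = 34230, Σy² = 13899, Σxy = 21789
nΣxy − ΣxΣy = 130734 − 129724 = 1010
nΣx² − (Σx)² = 205380 − 204304 = 1076; nΣy² − (Σy)² = 83394 − 82369 = 1025
r = 1010 / √(1076 × 1025) = 1010 / 1050.1905 ≈ 0.962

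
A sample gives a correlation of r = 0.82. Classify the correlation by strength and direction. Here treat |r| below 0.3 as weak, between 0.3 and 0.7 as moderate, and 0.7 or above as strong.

strong positive

r = 0.82 > 0 so the relationship is positive.
|r| = 0.82, which falls in the strong range.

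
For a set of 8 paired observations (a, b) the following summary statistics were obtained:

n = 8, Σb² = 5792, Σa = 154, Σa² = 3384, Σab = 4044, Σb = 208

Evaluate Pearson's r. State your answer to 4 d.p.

0.0997

r = (nΣab − ΣaΣb) / √[(nΣa² − (Σa)²)(nΣb² − (Σb)²)]
Numerator: 8×4044 − 154×208 = 320
Denominator: √[(27072 − 23716)(46336 − 43264)] = √[3356 × 3072] = 3210.8616
r = 320 / 3210.8616 ≈ 0.0997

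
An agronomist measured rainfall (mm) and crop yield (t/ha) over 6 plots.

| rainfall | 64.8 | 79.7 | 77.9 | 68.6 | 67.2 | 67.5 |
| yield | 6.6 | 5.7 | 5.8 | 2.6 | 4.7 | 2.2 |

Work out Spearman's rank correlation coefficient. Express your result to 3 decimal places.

Rank rainfall: 1, 6, 5, 4, 2, 3
Rank yield: 6, 4, 5, 2, 3, 1
d = rank(rainfall) − rank(yield): -5, 2, 0, 2, -1, 2; Σd² = 38
ρ = 1 − 6Σd² / [n(n²−1)] = 1 − 6×38 / (6×35) = 1 − 228/210 ≈ -0.086

-0.086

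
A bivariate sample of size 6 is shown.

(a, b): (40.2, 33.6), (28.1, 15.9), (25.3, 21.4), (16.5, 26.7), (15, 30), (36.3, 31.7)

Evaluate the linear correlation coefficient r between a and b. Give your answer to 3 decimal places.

0.276

n = 6, Σa = 161.4, Σb = 159.3, Σa² = 4860.68, Σb² = 4457.51, Σab = 4380.19
nΣab − ΣaΣb = 26281.14 − 25711.02 = 570.12
nΣa² − (Σa)² = 29164.08 − 26049.96 = 3114.12; nΣb² − (Σb)² = 26745.06 − 25376.49 = 1368.57
r = 570.12 / √(3114.12 × 1368.57) = 570.12 / 2064.4348 ≈ 0.276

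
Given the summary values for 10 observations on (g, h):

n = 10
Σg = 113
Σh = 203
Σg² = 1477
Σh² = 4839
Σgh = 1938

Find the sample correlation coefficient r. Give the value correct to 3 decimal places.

r = (nΣgh − ΣgΣh) / √[(nΣg² − (Σg)²)(nΣh² − (Σh)²)]
Numerator: 10×1938 − 113×203 = -3559
Denominator: √[(14770 − 12769)(48390 − 41209)] = √[2001 × 7181] = 3790.6703
r = -3559 / 3790.6703 ≈ -0.939

-0.939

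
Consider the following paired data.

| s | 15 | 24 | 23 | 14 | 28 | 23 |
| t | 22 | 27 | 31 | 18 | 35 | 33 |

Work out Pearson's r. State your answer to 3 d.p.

n = 6, Σs = 127, Σt = 166, Σs² = 2839, Σt² = 4812, Σst = 3682
nΣst − ΣsΣt = 22092 − 21082 = 1010
nΣs² − (Σs)² = 17034 − 16129 = 905; nΣt² − (Σt)² = 28872 − 27556 = 1316
r = 1010 / √(905 × 1316) = 1010 / 1091.3203 ≈ 0.925

0.925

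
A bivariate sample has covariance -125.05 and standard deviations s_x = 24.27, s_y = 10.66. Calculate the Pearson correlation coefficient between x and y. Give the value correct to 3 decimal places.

r = Cov(x,y) / (s_x · s_y) = -125.05 / (24.27 × 10.66)
  = -125.05 / 258.7182 ≈ -0.483

-0.483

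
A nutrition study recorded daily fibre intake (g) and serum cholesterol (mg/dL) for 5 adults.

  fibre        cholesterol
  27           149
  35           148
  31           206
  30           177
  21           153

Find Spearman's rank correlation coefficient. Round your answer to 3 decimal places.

Rank fibre: 2, 5, 4, 3, 1
Rank cholesterol: 2, 1, 5, 4, 3
d = rank(fibre) − rank(cholesterol): 0, 4, -1, -1, -2; Σd² = 22
ρ = 1 − 6Σd² / [n(n²−1)] = 1 − 6×22 / (5×24) = 1 − 132/120 ≈ -0.100

-0.100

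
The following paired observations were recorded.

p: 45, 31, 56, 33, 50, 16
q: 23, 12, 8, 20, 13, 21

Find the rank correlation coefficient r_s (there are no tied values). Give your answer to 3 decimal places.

Rank p: 4, 2, 6, 3, 5, 1
Rank q: 6, 2, 1, 4, 3, 5
d = rank(p) − rank(q): -2, 0, 5, -1, 2, -4; Σd² = 50
ρ = 1 − 6Σd² / [n(n²−1)] = 1 − 6×50 / (6×35) = 1 − 300/210 ≈ -0.429

-0.429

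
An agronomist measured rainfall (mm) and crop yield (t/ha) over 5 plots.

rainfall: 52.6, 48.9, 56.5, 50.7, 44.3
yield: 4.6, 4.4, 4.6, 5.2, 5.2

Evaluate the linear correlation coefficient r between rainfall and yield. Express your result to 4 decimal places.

-0.5006

n = 5, Σx = 253, Σy = 24, Σx² = 12883.2, Σy² = 115.76, Σxy = 1211.02
nΣxy − ΣxΣy = 6055.1 − 6072 = -16.9
nΣx² − (Σx)² = 64416 − 64009 = 407; nΣy² − (Σy)² = 578.8 − 576 = 2.8
r = -16.9 / √(407 × 2.8) = -16.9 / 33.7580 ≈ -0.5006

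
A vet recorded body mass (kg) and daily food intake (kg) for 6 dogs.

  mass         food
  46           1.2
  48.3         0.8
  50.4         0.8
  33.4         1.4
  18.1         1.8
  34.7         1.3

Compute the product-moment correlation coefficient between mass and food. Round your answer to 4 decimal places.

n = 6, Σx = 230.9, Σy = 7.3, Σx² = 9636.31, Σy² = 9.61, Σxy = 258.61
nΣxy − ΣxΣy = 1551.66 − 1685.57 = -133.91
nΣx² − (Σx)² = 57817.86 − 53314.81 = 4503.05; nΣy² − (Σy)² = 57.66 − 53.29 = 4.37
r = -133.91 / √(4503.05 × 4.37) = -133.91 / 140.2795 ≈ -0.9546

-0.9546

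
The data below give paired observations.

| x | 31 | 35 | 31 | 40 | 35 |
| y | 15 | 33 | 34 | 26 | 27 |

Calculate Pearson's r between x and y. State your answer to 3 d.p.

0.133

n = 5, Σx = 172, Σy = 135, Σx² = 5972, Σy² = 3875, Σxy = 4659
nΣxy − ΣxΣy = 23295 − 23220 = 75
nΣx² − (Σx)² = 29860 − 29584 = 276; nΣy² − (Σy)² = 19375 − 18225 = 1150
r = 75 / √(276 × 1150) = 75 / 563.3826 ≈ 0.133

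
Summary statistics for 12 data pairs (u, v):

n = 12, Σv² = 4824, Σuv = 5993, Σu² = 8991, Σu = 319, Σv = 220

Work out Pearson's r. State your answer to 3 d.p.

0.228

r = (nΣuv − ΣuΣv) / √[(nΣu² − (Σu)²)(nΣv² − (Σv)²)]
Numerator: 12×5993 − 319×220 = 1736
Denominator: √[(107892 − 101761)(57888 − 48400)] = √[6131 × 9488] = 7626.9868
r = 1736 / 7626.9868 ≈ 0.228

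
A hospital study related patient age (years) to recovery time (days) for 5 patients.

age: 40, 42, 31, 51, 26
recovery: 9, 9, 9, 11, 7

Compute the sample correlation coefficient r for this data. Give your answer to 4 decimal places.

n = 5, Σx = 190, Σy = 45, Σx² = 7602, Σy² = 413, Σxy = 1760
nΣxy − ΣxΣy = 8800 − 8550 = 250
nΣx² − (Σx)² = 38010 − 36100 = 1910; nΣy² − (Σy)² = 2065 − 2025 = 40
r = 250 / √(1910 × 40) = 250 / 276.4055 ≈ 0.9045

0.9045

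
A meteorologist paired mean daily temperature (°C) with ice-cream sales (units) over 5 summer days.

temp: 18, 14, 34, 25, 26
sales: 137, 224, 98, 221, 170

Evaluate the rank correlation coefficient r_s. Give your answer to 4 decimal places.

Rank temp: 2, 1, 5, 3, 4
Rank sales: 2, 5, 1, 4, 3
d = rank(temp) − rank(sales): 0, -4, 4, -1, 1; Σd² = 34
ρ = 1 − 6Σd² / [n(n²−1)] = 1 − 6×34 / (5×24) = 1 − 204/120 ≈ -0.7000

-0.7000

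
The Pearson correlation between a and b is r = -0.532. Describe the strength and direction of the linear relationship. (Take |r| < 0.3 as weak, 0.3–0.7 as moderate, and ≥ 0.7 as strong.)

moderate negative

r = -0.532 < 0 so the relationship is negative.
|r| = 0.532, which falls in the moderate range.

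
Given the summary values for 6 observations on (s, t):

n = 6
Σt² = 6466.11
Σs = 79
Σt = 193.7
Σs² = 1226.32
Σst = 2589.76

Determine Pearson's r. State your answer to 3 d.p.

0.198

r = (nΣst − ΣsΣt) / √[(nΣs² − (Σs)²)(nΣt² − (Σt)²)]
Numerator: 6×2589.76 − 79×193.7 = 236.26
Denominator: √[(7357.92 − 6241)(38796.66 − 37519.69)] = √[1116.92 × 1276.97] = 1194.2669
r = 236.26 / 1194.2669 ≈ 0.198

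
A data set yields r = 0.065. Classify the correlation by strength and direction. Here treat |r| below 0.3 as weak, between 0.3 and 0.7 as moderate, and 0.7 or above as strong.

weak positive

r = 0.065 > 0 so the relationship is positive.
|r| = 0.065, which falls in the weak range.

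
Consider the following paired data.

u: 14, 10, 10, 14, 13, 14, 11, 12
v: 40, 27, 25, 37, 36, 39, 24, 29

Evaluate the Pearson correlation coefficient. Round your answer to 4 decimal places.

0.9418

n = 8, Σu = 98, Σv = 257, Σu² = 1222, Σv² = 8557, Σuv = 3224
nΣuv − ΣuΣv = 25792 − 25186 = 606
nΣu² − (Σu)² = 9776 − 9604 = 172; nΣv² − (Σv)² = 68456 − 66049 = 2407
r = 606 / √(172 × 2407) = 606 / 643.4314 ≈ 0.9418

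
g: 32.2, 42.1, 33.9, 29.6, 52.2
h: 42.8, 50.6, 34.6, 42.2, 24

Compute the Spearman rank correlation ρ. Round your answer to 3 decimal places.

Rank g: 2, 4, 3, 1, 5
Rank h: 4, 5, 2, 3, 1
d = rank(g) − rank(h): -2, -1, 1, -2, 4; Σd² = 26
ρ = 1 − 6Σd² / [n(n²−1)] = 1 − 6×26 / (5×24) = 1 − 156/120 ≈ -0.300

-0.300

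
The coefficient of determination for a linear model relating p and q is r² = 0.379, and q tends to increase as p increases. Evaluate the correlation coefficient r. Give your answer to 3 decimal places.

0.616

|r| = √0.379 = 0.616
The association is positive, so r = 0.616.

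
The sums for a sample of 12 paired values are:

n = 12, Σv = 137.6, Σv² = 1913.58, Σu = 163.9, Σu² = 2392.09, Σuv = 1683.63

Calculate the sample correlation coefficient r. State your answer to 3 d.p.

r = (nΣuv − ΣuΣv) / √[(nΣu² − (Σu)²)(nΣv² − (Σv)²)]
Numerator: 12×1683.63 − 163.9×137.6 = -2349.08
Denominator: √[(28705.08 − 26863.21)(22962.96 − 18933.76)] = √[1841.87 × 4029.2] = 2724.1994
r = -2349.08 / 2724.1994 ≈ -0.862

-0.862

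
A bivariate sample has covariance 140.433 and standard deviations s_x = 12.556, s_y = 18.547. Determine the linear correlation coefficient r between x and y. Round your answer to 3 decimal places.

0.603

r = Cov(x,y) / (s_x · s_y) = 140.433 / (12.556 × 18.547)
  = 140.433 / 232.8761 ≈ 0.603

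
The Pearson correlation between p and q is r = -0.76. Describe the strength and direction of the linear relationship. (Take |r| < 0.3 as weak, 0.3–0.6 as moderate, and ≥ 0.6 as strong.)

r = -0.76 < 0 so the relationship is negative.
|r| = 0.76, which falls in the strong range.

strong negative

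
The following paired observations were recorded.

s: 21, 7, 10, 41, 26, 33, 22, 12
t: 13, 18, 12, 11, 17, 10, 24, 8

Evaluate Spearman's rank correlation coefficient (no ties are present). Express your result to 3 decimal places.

-0.238

Rank s: 4, 1, 2, 8, 6, 7, 5, 3
Rank t: 5, 7, 4, 3, 6, 2, 8, 1
d = rank(s) − rank(t): -1, -6, -2, 5, 0, 5, -3, 2; Σd² = 104
ρ = 1 − 6Σd² / [n(n²−1)] = 1 − 6×104 / (8×63) = 1 − 624/504 ≈ -0.238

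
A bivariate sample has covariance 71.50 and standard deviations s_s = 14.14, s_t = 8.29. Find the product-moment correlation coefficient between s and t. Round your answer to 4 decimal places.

0.6100

r = Cov(s,t) / (s_s · s_t) = 71.50 / (14.14 × 8.29)
  = 71.50 / 117.2206 ≈ 0.6100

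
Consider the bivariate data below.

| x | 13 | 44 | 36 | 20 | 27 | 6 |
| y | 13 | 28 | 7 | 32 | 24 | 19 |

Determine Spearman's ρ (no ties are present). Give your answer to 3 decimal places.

0.143

Rank x: 2, 6, 5, 3, 4, 1
Rank y: 2, 5, 1, 6, 4, 3
d = rank(x) − rank(y): 0, 1, 4, -3, 0, -2; Σd² = 30
ρ = 1 − 6Σd² / [n(n²−1)] = 1 − 6×30 / (6×35) = 1 − 180/210 ≈ 0.143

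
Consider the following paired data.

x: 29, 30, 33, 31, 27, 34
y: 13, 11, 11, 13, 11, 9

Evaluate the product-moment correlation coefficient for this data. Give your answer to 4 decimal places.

-0.4802

n = 6, Σx = 184, Σy = 68, Σx² = 5676, Σy² = 782, Σxy = 2076
nΣxy − ΣxΣy = 12456 − 12512 = -56
nΣx² − (Σx)² = 34056 − 33856 = 200; nΣy² − (Σy)² = 4692 − 4624 = 68
r = -56 / √(200 × 68) = -56 / 116.6190 ≈ -0.4802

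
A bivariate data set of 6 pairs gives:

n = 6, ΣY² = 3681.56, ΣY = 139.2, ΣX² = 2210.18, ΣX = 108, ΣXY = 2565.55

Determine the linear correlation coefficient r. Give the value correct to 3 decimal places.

0.173

r = (nΣXY − ΣXΣY) / √[(nΣX² − (ΣX)²)(nΣY² − (ΣY)²)]
Numerator: 6×2565.55 − 108×139.2 = 359.7
Denominator: √[(13261.08 − 11664)(22089.36 − 19376.64)] = √[1597.08 × 2712.72] = 2081.4492
r = 359.7 / 2081.4492 ≈ 0.173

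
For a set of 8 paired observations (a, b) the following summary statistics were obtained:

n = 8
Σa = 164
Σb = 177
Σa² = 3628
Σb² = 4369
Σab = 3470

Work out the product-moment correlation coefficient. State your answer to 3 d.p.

-0.457

r = (nΣab − ΣaΣb) / √[(nΣa² − (Σa)²)(nΣb² − (Σb)²)]
Numerator: 8×3470 − 164×177 = -1268
Denominator: √[(29024 − 26896)(34952 − 31329)] = √[2128 × 3623] = 2776.6426
r = -1268 / 2776.6426 ≈ -0.457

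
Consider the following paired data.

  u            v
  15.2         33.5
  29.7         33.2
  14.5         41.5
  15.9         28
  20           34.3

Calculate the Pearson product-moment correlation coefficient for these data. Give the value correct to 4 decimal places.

n = 5, Σu = 95.3, Σv = 170.5, Σu² = 1976.19, Σv² = 5907.23, Σuv = 3228.19
nΣuv − ΣuΣv = 16140.95 − 16248.65 = -107.7
nΣu² − (Σu)² = 9880.95 − 9082.09 = 798.86; nΣv² − (Σv)² = 29536.15 − 29070.25 = 465.9
r = -107.7 / √(798.86 × 465.9) = -107.7 / 610.0728 ≈ -0.1765

-0.1765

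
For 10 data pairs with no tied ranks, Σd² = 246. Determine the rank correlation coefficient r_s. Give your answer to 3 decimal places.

-0.491

ρ = 1 − 6Σd² / [n(n²−1)] = 1 − 6×246 / (10×99)
  = 1 − 1476/990 = 1 − 1.4909 ≈ -0.491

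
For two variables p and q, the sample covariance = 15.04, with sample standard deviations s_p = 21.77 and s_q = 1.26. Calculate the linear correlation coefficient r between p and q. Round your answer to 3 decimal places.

r = Cov(p,q) / (s_p · s_q) = 15.04 / (21.77 × 1.26)
  = 15.04 / 27.4302 ≈ 0.548

0.548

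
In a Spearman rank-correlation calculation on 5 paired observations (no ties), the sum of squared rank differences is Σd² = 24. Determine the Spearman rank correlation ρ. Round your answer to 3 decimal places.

ρ = 1 − 6Σd² / [n(n²−1)] = 1 − 6×24 / (5×24)
  = 1 − 144/120 = 1 − 1.2000 ≈ -0.200

-0.200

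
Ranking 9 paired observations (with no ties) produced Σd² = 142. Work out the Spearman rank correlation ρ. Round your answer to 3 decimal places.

ρ = 1 − 6Σd² / [n(n²−1)] = 1 − 6×142 / (9×80)
  = 1 − 852/720 = 1 − 1.1833 ≈ -0.183

-0.183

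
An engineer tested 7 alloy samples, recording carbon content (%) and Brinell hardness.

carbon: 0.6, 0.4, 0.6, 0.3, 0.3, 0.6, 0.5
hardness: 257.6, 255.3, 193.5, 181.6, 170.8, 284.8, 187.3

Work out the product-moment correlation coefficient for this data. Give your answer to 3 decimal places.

n = 7, Σx = 3.3, Σy = 1530.9, Σx² = 1.67, Σy² = 347321.63, Σxy = 743.03
nΣxy − ΣxΣy = 5201.21 − 5051.97 = 149.24
nΣx² − (Σx)² = 11.69 − 10.89 = 0.8; nΣy² − (Σy)² = 2431251.41 − 2343654.81 = 87596.6
r = 149.24 / √(0.8 × 87596.6) = 149.24 / 264.7211 ≈ 0.564

0.564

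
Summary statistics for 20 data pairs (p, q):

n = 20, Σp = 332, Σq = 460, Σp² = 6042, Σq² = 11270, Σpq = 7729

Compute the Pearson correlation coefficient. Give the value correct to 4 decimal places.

r = (nΣpq − ΣpΣq) / √[(nΣp² − (Σp)²)(nΣq² − (Σq)²)]
Numerator: 20×7729 − 332×460 = 1860
Denominator: √[(120840 − 110224)(225400 − 211600)] = √[10616 × 13800] = 12103.7515
r = 1860 / 12103.7515 ≈ 0.1537

0.1537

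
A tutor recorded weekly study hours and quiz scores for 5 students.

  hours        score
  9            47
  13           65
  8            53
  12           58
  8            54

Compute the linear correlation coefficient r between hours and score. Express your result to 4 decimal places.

n = 5, Σx = 50, Σy = 277, Σx² = 522, Σy² = 15523, Σxy = 2820
nΣxy − ΣxΣy = 14100 − 13850 = 250
nΣx² − (Σx)² = 2610 − 2500 = 110; nΣy² − (Σy)² = 77615 − 76729 = 886
r = 250 / √(110 × 886) = 250 / 312.1858 ≈ 0.8008

0.8008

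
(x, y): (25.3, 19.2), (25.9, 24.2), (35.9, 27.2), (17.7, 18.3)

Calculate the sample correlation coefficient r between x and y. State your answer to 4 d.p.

n = 4, Σx = 104.8, Σy = 88.9, Σx² = 2913, Σy² = 2029.01, Σxy = 2412.93
nΣxy − ΣxΣy = 9651.72 − 9316.72 = 335
nΣx² − (Σx)² = 11652 − 10983.04 = 668.96; nΣy² − (Σy)² = 8116.04 − 7903.21 = 212.83
r = 335 / √(668.96 × 212.83) = 335 / 377.3258 ≈ 0.8878

0.8878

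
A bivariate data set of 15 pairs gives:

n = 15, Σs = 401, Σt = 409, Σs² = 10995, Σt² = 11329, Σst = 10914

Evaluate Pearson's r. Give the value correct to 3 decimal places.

r = (nΣst − ΣsΣt) / √[(nΣs² − (Σs)²)(nΣt² − (Σt)²)]
Numerator: 15×10914 − 401×409 = -299
Denominator: √[(164925 − 160801)(169935 − 167281)] = √[4124 × 2654] = 3308.3373
r = -299 / 3308.3373 ≈ -0.090

-0.090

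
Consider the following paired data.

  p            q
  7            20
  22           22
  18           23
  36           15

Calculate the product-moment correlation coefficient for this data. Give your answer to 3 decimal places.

n = 4, Σp = 83, Σq = 80, Σp² = 2153, Σq² = 1638, Σpq = 1578
nΣpq − ΣpΣq = 6312 − 6640 = -328
nΣp² − (Σp)² = 8612 − 6889 = 1723; nΣq² − (Σq)² = 6552 − 6400 = 152
r = -328 / √(1723 × 152) = -328 / 511.7578 ≈ -0.641

-0.641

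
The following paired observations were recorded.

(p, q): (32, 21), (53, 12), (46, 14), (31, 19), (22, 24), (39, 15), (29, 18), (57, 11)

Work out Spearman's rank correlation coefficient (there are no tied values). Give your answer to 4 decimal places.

Rank p: 4, 7, 6, 3, 1, 5, 2, 8
Rank q: 7, 2, 3, 6, 8, 4, 5, 1
d = rank(p) − rank(q): -3, 5, 3, -3, -7, 1, -3, 7; Σd² = 160
ρ = 1 − 6Σd² / [n(n²−1)] = 1 − 6×160 / (8×63) = 1 − 960/504 ≈ -0.9048

-0.9048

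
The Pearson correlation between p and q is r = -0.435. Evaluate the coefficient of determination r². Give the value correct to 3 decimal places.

r² = (-0.435)² = 0.189

0.189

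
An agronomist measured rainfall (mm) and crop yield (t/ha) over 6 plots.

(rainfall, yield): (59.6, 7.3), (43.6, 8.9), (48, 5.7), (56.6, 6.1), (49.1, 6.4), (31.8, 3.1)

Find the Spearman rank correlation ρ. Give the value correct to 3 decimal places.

Rank rainfall: 6, 2, 3, 5, 4, 1
Rank yield: 5, 6, 2, 3, 4, 1
d = rank(rainfall) − rank(yield): 1, -4, 1, 2, 0, 0; Σd² = 22
ρ = 1 − 6Σd² / [n(n²−1)] = 1 − 6×22 / (6×35) = 1 − 132/210 ≈ 0.371

0.371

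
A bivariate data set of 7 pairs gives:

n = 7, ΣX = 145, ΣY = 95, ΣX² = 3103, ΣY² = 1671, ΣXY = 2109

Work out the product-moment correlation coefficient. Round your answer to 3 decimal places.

r = (nΣXY − ΣXΣY) / √[(nΣX² − (ΣX)²)(nΣY² − (ΣY)²)]
Numerator: 7×2109 − 145×95 = 988
Denominator: √[(21721 − 21025)(11697 − 9025)] = √[696 × 2672] = 1363.7126
r = 988 / 1363.7126 ≈ 0.724

0.724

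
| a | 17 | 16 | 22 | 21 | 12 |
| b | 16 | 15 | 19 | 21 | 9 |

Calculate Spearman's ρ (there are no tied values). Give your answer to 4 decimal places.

Rank a: 3, 2, 5, 4, 1
Rank b: 3, 2, 4, 5, 1
d = rank(a) − rank(b): 0, 0, 1, -1, 0; Σd² = 2
ρ = 1 − 6Σd² / [n(n²−1)] = 1 − 6×2 / (5×24) = 1 − 12/120 ≈ 0.9000

0.9000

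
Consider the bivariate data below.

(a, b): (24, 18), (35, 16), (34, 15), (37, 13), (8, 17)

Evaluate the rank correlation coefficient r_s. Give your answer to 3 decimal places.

Rank a: 2, 4, 3, 5, 1
Rank b: 5, 3, 2, 1, 4
d = rank(a) − rank(b): -3, 1, 1, 4, -3; Σd² = 36
ρ = 1 − 6Σd² / [n(n²−1)] = 1 − 6×36 / (5×24) = 1 − 216/120 ≈ -0.800

-0.800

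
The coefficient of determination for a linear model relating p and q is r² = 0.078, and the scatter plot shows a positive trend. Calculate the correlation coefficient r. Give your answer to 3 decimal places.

|r| = √0.078 = 0.279
The association is positive, so r = 0.279.

0.279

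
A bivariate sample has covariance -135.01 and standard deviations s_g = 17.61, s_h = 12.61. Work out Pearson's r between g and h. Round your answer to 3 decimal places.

r = Cov(g,h) / (s_g · s_h) = -135.01 / (17.61 × 12.61)
  = -135.01 / 222.0621 ≈ -0.608

-0.608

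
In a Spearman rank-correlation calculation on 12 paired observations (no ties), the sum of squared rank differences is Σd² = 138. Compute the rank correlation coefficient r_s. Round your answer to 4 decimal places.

0.5175

ρ = 1 − 6Σd² / [n(n²−1)] = 1 − 6×138 / (12×143)
  = 1 − 828/1716 = 1 − 0.48252 ≈ 0.5175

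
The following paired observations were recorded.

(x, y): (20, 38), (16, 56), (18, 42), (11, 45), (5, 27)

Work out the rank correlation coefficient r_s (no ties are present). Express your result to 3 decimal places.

Rank x: 5, 3, 4, 2, 1
Rank y: 2, 5, 3, 4, 1
d = rank(x) − rank(y): 3, -2, 1, -2, 0; Σd² = 18
ρ = 1 − 6Σd² / [n(n²−1)] = 1 − 6×18 / (5×24) = 1 − 108/120 ≈ 0.100

0.100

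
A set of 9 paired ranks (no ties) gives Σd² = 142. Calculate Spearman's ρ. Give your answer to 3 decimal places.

-0.183

ρ = 1 − 6Σd² / [n(n²−1)] = 1 − 6×142 / (9×80)
  = 1 − 852/720 = 1 − 1.1833 ≈ -0.183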